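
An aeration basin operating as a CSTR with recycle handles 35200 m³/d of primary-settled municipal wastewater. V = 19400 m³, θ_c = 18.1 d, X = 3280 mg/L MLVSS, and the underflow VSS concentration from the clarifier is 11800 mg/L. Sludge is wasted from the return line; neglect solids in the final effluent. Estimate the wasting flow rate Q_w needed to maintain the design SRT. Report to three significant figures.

Wasting from the return line (neglecting effluent solids): Q_w = V·X / (θ_c·X_r) = 19400 × 3280 / (18.1 × 11800) = 297.9 m³/d.

Q_w ≈ 298 m³/d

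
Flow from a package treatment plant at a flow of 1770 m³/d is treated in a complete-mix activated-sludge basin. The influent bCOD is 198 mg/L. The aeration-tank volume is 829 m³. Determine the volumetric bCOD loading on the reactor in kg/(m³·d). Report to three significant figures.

Volumetric loading L_v = Q·S₀ / V = 1770 × 198 g/m³ / 829.0 m³ = 422.8 g/(m³·d) = 0.4228 kg bCOD/(m³·d).

L_v ≈ 0.423 kg bCOD/(m³·d)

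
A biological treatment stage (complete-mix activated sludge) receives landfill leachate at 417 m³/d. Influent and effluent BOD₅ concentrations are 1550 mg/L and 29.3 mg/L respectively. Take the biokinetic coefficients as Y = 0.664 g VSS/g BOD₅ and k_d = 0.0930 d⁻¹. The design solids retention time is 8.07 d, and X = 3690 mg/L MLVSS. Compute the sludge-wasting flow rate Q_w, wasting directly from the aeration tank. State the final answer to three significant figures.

Q_w ≈ 65.2 m³/d

Steady-state biomass mass balance: V·X·(1 + k_d·θ_c) = Y·Q·(S₀ − S)·θ_c, so V = 0.664 × 417 × (1550 − 29.3) × 8.07 / [3690 × (1 + 0.0930 × 8.07)] = 3.4×10^6 / 6459 = 526.1 m³.
For wasting at MLVSS concentration, Q_w = V/θ_c = 526.1/8.07 = 65.19 m³/d.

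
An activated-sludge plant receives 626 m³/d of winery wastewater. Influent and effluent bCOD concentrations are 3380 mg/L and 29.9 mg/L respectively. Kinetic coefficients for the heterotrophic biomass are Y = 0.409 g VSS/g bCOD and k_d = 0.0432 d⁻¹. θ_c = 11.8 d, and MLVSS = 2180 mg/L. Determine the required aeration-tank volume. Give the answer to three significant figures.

V ≈ 3080 m³

Steady-state biomass mass balance: V·X·(1 + k_d·θ_c) = Y·Q·(S₀ − S)·θ_c, so V = 0.409 × 626 × (3380 − 29.9) × 11.8 / [2180 × (1 + 0.0432 × 11.8)] = 1.01×10^7 / 3291 = 3075 m³.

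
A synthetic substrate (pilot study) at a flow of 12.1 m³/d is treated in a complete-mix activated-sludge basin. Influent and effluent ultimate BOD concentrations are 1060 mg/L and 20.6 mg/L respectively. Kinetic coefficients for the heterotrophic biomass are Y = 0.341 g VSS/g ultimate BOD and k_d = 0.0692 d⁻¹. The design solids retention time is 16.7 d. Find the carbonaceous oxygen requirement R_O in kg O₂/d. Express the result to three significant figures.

R_O ≈ 9.75 kg O₂/d

The observed yield is Y_obs = Y/(1 + k_d·θ_c) = 0.341 / (1 + 0.0692 × 16.7) = 0.341 / 2.156 = 0.1582 g VSS per g ultimate BOD removed.
Q·(S₀ − S) = 12.1 × (1060 − 20.6) × 10⁻³ = 12.58 kg/d removed.
P_X = Y_obs·Q·(S₀ − S) = 0.1582 × 12.58 = 1.990 kg VSS/d.
R_O = Q·ΔS − 1.42 P_X = 12.58 − 2.825 = 9.752 kg O₂/d.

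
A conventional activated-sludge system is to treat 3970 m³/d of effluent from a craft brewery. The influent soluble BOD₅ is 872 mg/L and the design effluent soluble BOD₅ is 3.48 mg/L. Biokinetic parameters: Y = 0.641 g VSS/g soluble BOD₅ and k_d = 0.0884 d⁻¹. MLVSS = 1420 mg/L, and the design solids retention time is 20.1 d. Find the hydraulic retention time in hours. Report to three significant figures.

τ ≈ 68.1 h

Rearranging the biomass balance for a CMAS with decay, V = Y·Q·ΔS·θ_c / [X·(1+k_d θ_c)] = 0.641 × 3970 × (872 − 3.48) × 20.1 / [1420 × (1 + 0.0884 × 20.1)] = 4.44×10^7 / 3943 = 11266 m³.
Hydraulic retention time τ = V/Q = 11266 / 3970 = 2.838 d = 68.11 h.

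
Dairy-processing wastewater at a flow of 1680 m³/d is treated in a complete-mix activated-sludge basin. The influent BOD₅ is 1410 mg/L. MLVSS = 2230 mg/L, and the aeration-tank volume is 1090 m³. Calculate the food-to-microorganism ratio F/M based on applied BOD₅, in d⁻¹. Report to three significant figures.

F/M = Q·S₀ / (V·X) = 1680 × 1410 / (1090 × 2230) = 0.9745 g BOD₅·(g VSS·d)⁻¹.

F/M ≈ 0.975 d⁻¹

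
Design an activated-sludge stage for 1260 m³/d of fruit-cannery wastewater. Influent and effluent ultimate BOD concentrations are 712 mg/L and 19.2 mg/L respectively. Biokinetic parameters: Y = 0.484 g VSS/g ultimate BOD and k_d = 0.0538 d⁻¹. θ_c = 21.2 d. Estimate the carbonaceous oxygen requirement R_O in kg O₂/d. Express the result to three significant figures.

Y_obs = Y / (1 + k_d θ_c) = 0.484 / (1 + 0.0538 × 21.2) = 0.484 / 2.141 = 0.2261.
Mass of ultimate BOD removed per day: Q(S₀ − S) = 1260 × 692.8 g/m³ = 872.9 kg/d.
Biomass synthesised: P_X = Y_obs × 872.9 = 197.4 kg VSS/d.
R_O = Q·(S₀ − S) − 1.42·P_X = 872.9 − 1.42 × 197.4 = 592.7 kg O₂/d.

R_O ≈ 593 kg O₂/d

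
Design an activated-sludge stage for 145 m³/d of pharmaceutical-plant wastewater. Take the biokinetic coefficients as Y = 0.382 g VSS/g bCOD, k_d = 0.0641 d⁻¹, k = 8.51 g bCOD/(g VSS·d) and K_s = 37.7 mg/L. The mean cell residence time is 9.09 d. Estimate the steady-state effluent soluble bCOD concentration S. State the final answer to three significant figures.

From the Monod/SRT balance for a CMAS, S = K_s·(1+k_d θ_c)/[θ_c·(Y k − k_d) − 1] = 37.7 × (1 + 0.0641 × 9.09) / [9.09 × (0.382 × 8.51 − 0.0641) − 1] = 59.67 / 27.97 = 2.133 mg/L.

S ≈ 2.13 mg/L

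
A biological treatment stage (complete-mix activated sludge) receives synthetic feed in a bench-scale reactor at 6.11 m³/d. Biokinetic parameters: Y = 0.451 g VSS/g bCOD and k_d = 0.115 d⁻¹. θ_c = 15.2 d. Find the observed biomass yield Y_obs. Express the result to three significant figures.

Y_obs ≈ 0.164 g VSS/g bCOD

Y_obs = Y / (1 + k_d θ_c) = 0.451 / (1 + 0.115 × 15.2) = 0.451 / 2.748 = 0.1641.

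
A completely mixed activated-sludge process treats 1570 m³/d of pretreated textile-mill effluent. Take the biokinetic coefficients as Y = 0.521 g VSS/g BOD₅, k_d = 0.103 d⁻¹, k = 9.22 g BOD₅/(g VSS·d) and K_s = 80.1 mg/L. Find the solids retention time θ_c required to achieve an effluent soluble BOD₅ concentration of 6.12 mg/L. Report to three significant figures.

At the target effluent, Y k S/(K_s+S) = 0.521×9.22×6.12/86.22 = 0.3410 d⁻¹.
θ_c = 1/(μ − k_d) = 1/(0.3410 − 0.103) = 1/0.2380 = 4.202 d.

θ_c ≈ 4.20 d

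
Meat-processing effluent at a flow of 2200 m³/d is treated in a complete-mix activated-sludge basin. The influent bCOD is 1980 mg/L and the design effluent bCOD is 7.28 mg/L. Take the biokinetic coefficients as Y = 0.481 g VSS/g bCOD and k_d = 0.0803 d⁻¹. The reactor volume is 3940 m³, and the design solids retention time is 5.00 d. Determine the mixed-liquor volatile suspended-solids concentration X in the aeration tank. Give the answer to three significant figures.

X ≈ 1890 mg/L

X = Y·Q·ΔS·θ_c / [V·(1 + k_d θ_c)] = 0.481 × 2200 × (1980 − 7.28) × 5.00 / [3940 × (1 + 0.0803 × 5.00)] = 1890 mg/L.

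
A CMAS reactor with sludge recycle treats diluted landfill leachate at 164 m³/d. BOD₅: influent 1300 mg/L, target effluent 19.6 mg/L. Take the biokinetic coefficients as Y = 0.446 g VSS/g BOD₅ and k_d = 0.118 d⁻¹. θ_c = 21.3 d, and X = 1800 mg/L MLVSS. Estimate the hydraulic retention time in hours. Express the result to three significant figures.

τ ≈ 46.2 h

Steady-state biomass mass balance: V·X·(1 + k_d·θ_c) = Y·Q·(S₀ − S)·θ_c, so V = 0.446 × 164 × (1300 − 19.6) × 21.3 / [1800 × (1 + 0.118 × 21.3)] = 1.99×10^6 / 6324 = 315.4 m³.
τ = V/Q = 315.4/164 = 1.923 d, or 46.16 h.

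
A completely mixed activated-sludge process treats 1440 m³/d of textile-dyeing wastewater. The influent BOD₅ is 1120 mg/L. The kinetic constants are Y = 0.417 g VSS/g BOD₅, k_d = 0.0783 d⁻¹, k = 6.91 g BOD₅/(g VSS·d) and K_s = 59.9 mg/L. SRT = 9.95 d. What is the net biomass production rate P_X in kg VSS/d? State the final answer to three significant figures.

P_X ≈ 377 kg VSS/d

From the Monod/SRT balance for a CMAS, S = K_s·(1+k_d θ_c)/[θ_c·(Y k − k_d) − 1] = 59.9 × (1 + 0.0783 × 9.95) / [9.95 × (0.417 × 6.91 − 0.0783) − 1] = 106.6 / 26.89 = 3.963 mg/L.
Correct the yield for decay: Y_obs = Y/(1 + k_d θ_c) = 0.417 / (1 + 0.0783 × 9.95) = 0.417 / 1.779 = 0.2344.
Q·(S₀ − S) = 1440 × (1120 − 3.96) × 10⁻³ = 1607 kg/d removed.
P_X = Y_obs · Q(S₀ − S) = 0.2344 × 1607 = 376.7 kg VSS/d.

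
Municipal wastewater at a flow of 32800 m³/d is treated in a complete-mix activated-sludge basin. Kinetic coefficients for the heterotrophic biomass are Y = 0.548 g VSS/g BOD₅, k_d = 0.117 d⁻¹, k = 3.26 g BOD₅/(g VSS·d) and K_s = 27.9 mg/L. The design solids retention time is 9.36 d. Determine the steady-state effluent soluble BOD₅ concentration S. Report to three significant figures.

For a completely mixed reactor with recycle the Lawrence–McCarty relation gives S = K_s·(1 + k_d·θ_c) / [θ_c·(Y·k − k_d) − 1] = 27.9 × (1 + 0.117 × 9.36) / [9.36 × (0.548 × 3.26 − 0.117) − 1] = 58.45 / 14.63 = 3.996 mg/L.

S ≈ 4.00 mg/L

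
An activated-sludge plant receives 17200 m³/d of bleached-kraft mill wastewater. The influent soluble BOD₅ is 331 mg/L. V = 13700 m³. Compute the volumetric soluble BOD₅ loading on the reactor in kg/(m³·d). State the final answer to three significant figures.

Volumetric loading L_v = Q·S₀ / V = 17200 × 331 g/m³ / 13700 m³ = 415.6 g/(m³·d) = 0.4156 kg soluble BOD₅/(m³·d).

L_v ≈ 0.416 kg soluble BOD₅/(m³·d)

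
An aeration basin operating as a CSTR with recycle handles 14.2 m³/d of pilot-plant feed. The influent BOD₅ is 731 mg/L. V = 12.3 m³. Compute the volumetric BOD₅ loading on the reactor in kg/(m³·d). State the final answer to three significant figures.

L_v ≈ 0.844 kg BOD₅/(m³·d)

Volumetric loading L_v = Q·S₀ / V = 14.2 × 731 g/m³ / 12.30 m³ = 843.9 g/(m³·d) = 0.8439 kg BOD₅/(m³·d).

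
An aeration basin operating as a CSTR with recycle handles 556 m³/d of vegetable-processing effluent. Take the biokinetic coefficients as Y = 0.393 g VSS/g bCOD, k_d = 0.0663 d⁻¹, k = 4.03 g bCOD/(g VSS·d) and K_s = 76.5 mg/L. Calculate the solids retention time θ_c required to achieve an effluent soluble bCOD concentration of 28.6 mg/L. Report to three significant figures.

θ_c ≈ 2.74 d

From 1/θ_c = Y·k·S/(K_s + S) − k_d: Y·k·S/(K_s+S) = 0.393 × 4.03 × 28.6 / (76.5 + 28.6) = 0.4310 d⁻¹.
Then 1/θ_c = μ − k_d = 0.4310 − 0.0663 = 0.3647 d⁻¹, giving θ_c = 2.742 d.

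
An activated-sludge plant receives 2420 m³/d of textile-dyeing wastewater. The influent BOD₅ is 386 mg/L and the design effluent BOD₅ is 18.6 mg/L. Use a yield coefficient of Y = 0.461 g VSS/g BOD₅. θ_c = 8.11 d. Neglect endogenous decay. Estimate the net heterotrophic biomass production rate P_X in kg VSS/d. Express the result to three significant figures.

Since k_d ≈ 0, Y_obs = Y = 0.461 g VSS/g BOD₅.
Substrate removed = Q·(S₀ − S) = 2420 m³/d × (386 − 18.6) g/m³ = 8.89×10^5 g/d = 889.1 kg/d.
So the net sludge growth is P_X = 0.4610 × 889.1 = 409.9 kg VSS/d.

P_X ≈ 410 kg VSS/d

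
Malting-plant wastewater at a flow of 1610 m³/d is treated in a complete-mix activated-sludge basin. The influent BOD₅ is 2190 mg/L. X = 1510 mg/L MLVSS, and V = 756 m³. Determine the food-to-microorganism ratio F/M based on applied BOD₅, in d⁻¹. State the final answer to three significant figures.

Food-to-microorganism ratio F/M = Q S₀ / (V X) = 1610 × 2190 / (756.0 × 1510) = 3.089 d⁻¹.

F/M ≈ 3.09 d⁻¹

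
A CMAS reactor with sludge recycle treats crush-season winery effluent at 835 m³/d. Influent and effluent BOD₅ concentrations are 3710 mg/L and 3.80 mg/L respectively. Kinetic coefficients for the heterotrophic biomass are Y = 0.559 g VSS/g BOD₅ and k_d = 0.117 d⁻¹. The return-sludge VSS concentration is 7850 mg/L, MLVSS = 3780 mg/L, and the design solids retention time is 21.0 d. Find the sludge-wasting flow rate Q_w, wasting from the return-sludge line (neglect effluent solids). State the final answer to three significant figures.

Q_w ≈ 63.7 m³/d

From the SRT design equation V = Y Q (S₀−S) θ_c / [X (1 + k_d θ_c)] = 0.559 × 835 × (3710 − 3.80) × 21.0 / [3780 × (1 + 0.117 × 21.0)] = 3.63×10^7 / 13067 = 2780 m³.
Q_w = (V·X)/(θ_c X_r) = 2780 × 3780 / (21.0 × 7850) = 63.75 m³/d.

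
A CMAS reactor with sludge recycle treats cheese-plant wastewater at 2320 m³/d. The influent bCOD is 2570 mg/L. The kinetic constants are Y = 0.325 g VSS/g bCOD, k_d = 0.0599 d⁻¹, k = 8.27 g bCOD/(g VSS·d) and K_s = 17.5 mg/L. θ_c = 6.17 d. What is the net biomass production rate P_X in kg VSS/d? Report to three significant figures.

From the Monod/SRT balance for a CMAS, S = K_s·(1+k_d θ_c)/[θ_c·(Y k − k_d) − 1] = 17.5 × (1 + 0.0599 × 6.17) / [6.17 × (0.325 × 8.27 − 0.0599) − 1] = 23.97 / 15.21 = 1.575 mg/L.
Observed yield with endogenous decay: Y_obs = Y / (1 + k_d·θ_c) = 0.325 / (1 + 0.0599 × 6.17) = 0.325 / 1.370 = 0.2373 g VSS/g bCOD.
ΔS = 2570 − 1.58 = 2568 mg/L, so the substrate removal rate is 2320 × 2568/1000 = 5959 kg bCOD/d.
So the net sludge growth is P_X = 0.2373 × 5959 = 1414 kg VSS/d.

P_X ≈ 1410 kg VSS/d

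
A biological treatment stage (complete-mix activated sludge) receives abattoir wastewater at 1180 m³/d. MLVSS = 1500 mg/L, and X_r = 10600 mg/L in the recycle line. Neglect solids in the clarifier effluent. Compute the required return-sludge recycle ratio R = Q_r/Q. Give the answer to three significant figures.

Mass balance around the secondary clarifier (neglecting effluent solids): R = X / (X_r − X) = 1500 / (10600 − 1500) = 0.1648.

R ≈ 0.165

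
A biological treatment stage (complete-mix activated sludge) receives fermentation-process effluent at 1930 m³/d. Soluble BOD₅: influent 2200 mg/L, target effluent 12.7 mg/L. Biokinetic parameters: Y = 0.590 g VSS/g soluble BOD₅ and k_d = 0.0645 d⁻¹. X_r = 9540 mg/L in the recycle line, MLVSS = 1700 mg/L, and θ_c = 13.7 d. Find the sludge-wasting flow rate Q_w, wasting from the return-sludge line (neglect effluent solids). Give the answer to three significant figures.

Steady-state biomass mass balance: V·X·(1 + k_d·θ_c) = Y·Q·(S₀ − S)·θ_c, so V = 0.590 × 1930 × (2200 − 12.7) × 13.7 / [1700 × (1 + 0.0645 × 13.7)] = 3.41×10^7 / 3202 = 10656 m³.
θ_c = V·X/(Q_w·X_r) when wasting from the recycle, so Q_w = V·X/(θ_c·X_r) = 10656 × 1700 / (13.7 × 9540) = 138.6 m³/d.

Q_w ≈ 139 m³/d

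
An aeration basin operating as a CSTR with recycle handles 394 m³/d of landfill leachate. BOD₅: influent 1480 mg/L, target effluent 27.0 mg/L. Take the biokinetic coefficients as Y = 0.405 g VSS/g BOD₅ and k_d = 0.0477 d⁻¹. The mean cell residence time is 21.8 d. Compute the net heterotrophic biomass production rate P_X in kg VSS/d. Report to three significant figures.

Observed yield with endogenous decay: Y_obs = Y / (1 + k_d·θ_c) = 0.405 / (1 + 0.0477 × 21.8) = 0.405 / 2.040 = 0.1985 g VSS/g BOD₅.
ΔS = 1480 − 27.0 = 1453 mg/L, so the substrate removal rate is 394 × 1453/1000 = 572.5 kg BOD₅/d.
P_X = Y_obs · Q(S₀ − S) = 0.1985 × 572.5 = 113.7 kg VSS/d.

P_X ≈ 114 kg VSS/d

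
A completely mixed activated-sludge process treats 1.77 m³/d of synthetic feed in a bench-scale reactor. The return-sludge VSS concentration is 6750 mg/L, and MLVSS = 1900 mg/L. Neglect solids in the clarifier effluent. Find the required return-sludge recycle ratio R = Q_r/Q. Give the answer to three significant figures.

Solids balance on the clarifier gives (1+R)X = R·X_r, so R = X/(X_r − X) = 1900 / (6750 − 1900) = 0.3918.

R ≈ 0.392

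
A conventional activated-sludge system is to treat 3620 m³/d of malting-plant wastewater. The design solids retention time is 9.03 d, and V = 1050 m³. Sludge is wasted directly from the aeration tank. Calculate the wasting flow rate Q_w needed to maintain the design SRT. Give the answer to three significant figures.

For wasting at MLVSS concentration, Q_w = V/θ_c = 1050/9.03 = 116.3 m³/d.

Q_w ≈ 116 m³/d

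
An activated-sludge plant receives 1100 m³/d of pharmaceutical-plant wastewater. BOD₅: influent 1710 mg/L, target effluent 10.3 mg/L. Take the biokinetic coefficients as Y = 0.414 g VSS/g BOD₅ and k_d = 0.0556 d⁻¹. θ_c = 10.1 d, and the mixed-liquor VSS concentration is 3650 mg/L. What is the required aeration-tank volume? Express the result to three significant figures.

V ≈ 1370 m³

Rearranging the biomass balance for a CMAS with decay, V = Y·Q·ΔS·θ_c / [X·(1+k_d θ_c)] = 0.414 × 1100 × (1710 − 10.3) × 10.1 / [3650 × (1 + 0.0556 × 10.1)] = 7.82×10^6 / 5700 = 1372 m³.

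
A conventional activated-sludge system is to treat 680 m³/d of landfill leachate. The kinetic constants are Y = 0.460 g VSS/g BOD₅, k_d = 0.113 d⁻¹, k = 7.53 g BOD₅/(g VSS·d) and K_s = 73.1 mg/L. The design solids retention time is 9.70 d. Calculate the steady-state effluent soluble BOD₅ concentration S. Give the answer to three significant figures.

S ≈ 4.86 mg/L

From the Monod/SRT balance for a CMAS, S = K_s·(1+k_d θ_c)/[θ_c·(Y k − k_d) − 1] = 73.1 × (1 + 0.113 × 9.70) / [9.70 × (0.460 × 7.53 − 0.113) − 1] = 153.2 / 31.50 = 4.864 mg/L.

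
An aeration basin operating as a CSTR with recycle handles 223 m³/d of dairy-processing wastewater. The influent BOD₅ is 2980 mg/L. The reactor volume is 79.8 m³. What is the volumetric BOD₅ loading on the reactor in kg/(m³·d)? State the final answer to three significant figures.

L_v ≈ 8.33 kg BOD₅/(m³·d)

Applied BOD₅ load per unit volume = Q·S₀/V = (223 × 2980/1000)/79.80 = 8.328 kg BOD₅·m⁻³·d⁻¹.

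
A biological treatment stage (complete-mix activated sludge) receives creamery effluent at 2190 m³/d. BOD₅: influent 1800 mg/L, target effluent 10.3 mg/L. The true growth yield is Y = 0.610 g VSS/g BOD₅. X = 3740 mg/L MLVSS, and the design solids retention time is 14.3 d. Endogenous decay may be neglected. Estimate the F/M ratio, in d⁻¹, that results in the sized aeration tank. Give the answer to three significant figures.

V·X = Y·Q·ΔS·θ_c gives V = 0.610 × 2190 × (1800 − 10.3) × 14.3 / 3740 = 9142 m³.
F/M = Q·S₀ / (V·X) = 2190 × 1800 / (9142 × 3740) = 0.1153 g BOD₅·(g VSS·d)⁻¹.

F/M ≈ 0.115 d⁻¹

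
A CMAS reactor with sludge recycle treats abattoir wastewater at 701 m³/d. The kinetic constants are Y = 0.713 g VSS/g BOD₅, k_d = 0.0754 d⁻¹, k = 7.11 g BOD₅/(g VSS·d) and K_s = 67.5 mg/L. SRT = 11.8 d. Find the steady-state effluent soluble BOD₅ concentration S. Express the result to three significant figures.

For a completely mixed reactor with recycle the Lawrence–McCarty relation gives S = K_s·(1 + k_d·θ_c) / [θ_c·(Y·k − k_d) − 1] = 67.5 × (1 + 0.0754 × 11.8) / [11.8 × (0.713 × 7.11 − 0.0754) − 1] = 127.6 / 57.93 = 2.202 mg/L.

S ≈ 2.20 mg/L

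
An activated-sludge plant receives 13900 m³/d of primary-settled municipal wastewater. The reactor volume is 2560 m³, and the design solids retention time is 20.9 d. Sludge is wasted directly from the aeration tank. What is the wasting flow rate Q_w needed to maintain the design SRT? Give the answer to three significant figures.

For wasting at MLVSS concentration, Q_w = V/θ_c = 2560/20.9 = 122.5 m³/d.

Q_w ≈ 122 m³/d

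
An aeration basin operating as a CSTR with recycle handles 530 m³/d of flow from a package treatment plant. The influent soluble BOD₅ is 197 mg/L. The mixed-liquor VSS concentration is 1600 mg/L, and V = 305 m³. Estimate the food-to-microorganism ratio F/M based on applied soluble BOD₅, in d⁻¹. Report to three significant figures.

F/M ≈ 0.214 d⁻¹

Food-to-microorganism ratio F/M = Q S₀ / (V X) = 530 × 197 / (305.0 × 1600) = 0.2140 d⁻¹.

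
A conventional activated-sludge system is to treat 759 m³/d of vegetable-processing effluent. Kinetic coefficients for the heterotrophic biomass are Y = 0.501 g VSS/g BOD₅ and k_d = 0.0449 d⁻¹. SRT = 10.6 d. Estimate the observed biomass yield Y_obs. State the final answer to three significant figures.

Y_obs ≈ 0.339 g VSS/g BOD₅

Observed yield with endogenous decay: Y_obs = Y / (1 + k_d·θ_c) = 0.501 / (1 + 0.0449 × 10.6) = 0.501 / 1.476 = 0.3394 g VSS/g BOD₅.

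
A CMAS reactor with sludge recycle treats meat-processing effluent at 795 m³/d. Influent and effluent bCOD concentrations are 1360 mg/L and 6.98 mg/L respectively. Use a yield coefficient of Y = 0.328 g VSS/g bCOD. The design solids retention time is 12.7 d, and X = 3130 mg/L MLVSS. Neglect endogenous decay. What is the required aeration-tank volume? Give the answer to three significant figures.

V ≈ 1430 m³

With k_d = 0 the design equation reduces to V = Y Q (S₀−S) θ_c / X = 0.328 × 795 × (1360 − 6.98) × 12.7 / 3130 = 1432 m³.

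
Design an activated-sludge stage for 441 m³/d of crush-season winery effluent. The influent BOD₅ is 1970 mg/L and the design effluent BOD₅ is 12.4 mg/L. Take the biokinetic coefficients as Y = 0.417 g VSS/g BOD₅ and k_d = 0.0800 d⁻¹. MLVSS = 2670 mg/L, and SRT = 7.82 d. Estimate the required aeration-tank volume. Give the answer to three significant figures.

Steady-state biomass mass balance: V·X·(1 + k_d·θ_c) = Y·Q·(S₀ − S)·θ_c, so V = 0.417 × 441 × (1970 − 12.4) × 7.82 / [2670 × (1 + 0.0800 × 7.82)] = 2.82×10^6 / 4340 = 648.6 m³.

V ≈ 649 m³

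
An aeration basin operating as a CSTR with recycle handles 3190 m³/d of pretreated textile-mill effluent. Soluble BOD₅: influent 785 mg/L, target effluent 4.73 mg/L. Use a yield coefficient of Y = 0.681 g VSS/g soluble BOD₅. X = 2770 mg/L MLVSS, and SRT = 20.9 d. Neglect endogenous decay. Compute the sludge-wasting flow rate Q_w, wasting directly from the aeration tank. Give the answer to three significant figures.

Q_w ≈ 612 m³/d

With k_d = 0 the design equation reduces to V = Y Q (S₀−S) θ_c / X = 0.681 × 3190 × (785 − 4.73) × 20.9 / 2770 = 12789 m³.
With mixed-liquor wasting, θ_c = V/Q_w, so Q_w = V/θ_c = 12789/20.9 = 611.9 m³/d.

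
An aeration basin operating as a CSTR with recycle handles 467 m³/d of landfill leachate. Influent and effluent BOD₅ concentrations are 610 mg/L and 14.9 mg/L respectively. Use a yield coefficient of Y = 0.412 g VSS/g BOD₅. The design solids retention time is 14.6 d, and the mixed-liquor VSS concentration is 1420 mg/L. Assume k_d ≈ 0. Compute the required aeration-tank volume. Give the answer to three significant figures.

V ≈ 1180 m³

With k_d = 0 the design equation reduces to V = Y Q (S₀−S) θ_c / X = 0.412 × 467 × (610 − 14.9) × 14.6 / 1420 = 1177 m³.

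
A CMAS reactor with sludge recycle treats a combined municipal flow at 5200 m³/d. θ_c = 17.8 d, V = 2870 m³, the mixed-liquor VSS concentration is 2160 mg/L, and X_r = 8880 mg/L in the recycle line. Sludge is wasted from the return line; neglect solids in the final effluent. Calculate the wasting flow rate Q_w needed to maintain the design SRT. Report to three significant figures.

Wasting from the return line (neglecting effluent solids): Q_w = V·X / (θ_c·X_r) = 2870 × 2160 / (17.8 × 8880) = 39.22 m³/d.

Q_w ≈ 39.2 m³/d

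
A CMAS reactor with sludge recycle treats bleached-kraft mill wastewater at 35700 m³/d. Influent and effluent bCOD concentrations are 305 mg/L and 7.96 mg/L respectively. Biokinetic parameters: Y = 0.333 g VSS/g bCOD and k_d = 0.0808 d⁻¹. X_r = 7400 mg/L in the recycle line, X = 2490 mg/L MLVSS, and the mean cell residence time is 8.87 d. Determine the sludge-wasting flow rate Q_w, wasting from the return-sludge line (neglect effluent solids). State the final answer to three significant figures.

From the SRT design equation V = Y Q (S₀−S) θ_c / [X (1 + k_d θ_c)] = 0.333 × 35700 × (305 − 7.96) × 8.87 / [2490 × (1 + 0.0808 × 8.87)] = 3.13×10^7 / 4275 = 7328 m³.
Q_w = (V·X)/(θ_c X_r) = 7328 × 2490 / (8.87 × 7400) = 278.0 m³/d.

Q_w ≈ 278 m³/d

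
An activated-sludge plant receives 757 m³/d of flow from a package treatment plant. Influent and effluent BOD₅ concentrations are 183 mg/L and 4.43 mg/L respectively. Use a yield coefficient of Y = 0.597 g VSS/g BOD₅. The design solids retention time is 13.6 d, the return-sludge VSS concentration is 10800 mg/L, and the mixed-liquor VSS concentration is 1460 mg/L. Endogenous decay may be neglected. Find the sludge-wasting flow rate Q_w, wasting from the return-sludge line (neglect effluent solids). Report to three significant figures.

Biomass mass balance (decay neglected): V·X = Y·Q·(S₀ − S)·θ_c, so V = 0.597 × 757 × (183 − 4.43) × 13.6 / 1460 = 751.7 m³.
θ_c = V·X/(Q_w·X_r) when wasting from the recycle, so Q_w = V·X/(θ_c·X_r) = 751.7 × 1460 / (13.6 × 10800) = 7.472 m³/d.

Q_w ≈ 7.47 m³/d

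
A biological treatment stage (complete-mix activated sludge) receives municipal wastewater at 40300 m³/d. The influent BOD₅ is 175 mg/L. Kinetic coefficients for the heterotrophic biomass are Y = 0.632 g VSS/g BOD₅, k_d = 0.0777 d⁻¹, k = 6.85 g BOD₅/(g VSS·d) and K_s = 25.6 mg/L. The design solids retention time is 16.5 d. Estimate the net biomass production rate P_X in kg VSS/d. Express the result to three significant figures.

P_X ≈ 1940 kg VSS/d

From the Monod/SRT balance for a CMAS, S = K_s·(1+k_d θ_c)/[θ_c·(Y k − k_d) − 1] = 25.6 × (1 + 0.0777 × 16.5) / [16.5 × (0.632 × 6.85 − 0.0777) − 1] = 58.42 / 69.15 = 0.8448 mg/L.
Correct the yield for decay: Y_obs = Y/(1 + k_d θ_c) = 0.632 / (1 + 0.0777 × 16.5) = 0.632 / 2.282 = 0.2769.
Q·(S₀ − S) = 40300 × (175 − 0.845) × 10⁻³ = 7018 kg/d removed.
Biomass produced: P_X = Y_obs·Q·ΔS = 0.2769 × 7018 ≈ 1944 kg VSS/d.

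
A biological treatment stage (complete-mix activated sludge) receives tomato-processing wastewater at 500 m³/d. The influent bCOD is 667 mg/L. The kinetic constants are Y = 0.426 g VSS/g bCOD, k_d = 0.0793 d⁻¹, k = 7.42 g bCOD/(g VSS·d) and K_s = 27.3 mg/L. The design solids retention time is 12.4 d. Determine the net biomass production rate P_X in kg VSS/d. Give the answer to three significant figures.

For a completely mixed reactor with recycle the Lawrence–McCarty relation gives S = K_s·(1 + k_d·θ_c) / [θ_c·(Y·k − k_d) − 1] = 27.3 × (1 + 0.0793 × 12.4) / [12.4 × (0.426 × 7.42 − 0.0793) − 1] = 54.14 / 37.21 = 1.455 mg/L.
Correct the yield for decay: Y_obs = Y/(1 + k_d θ_c) = 0.426 / (1 + 0.0793 × 12.4) = 0.426 / 1.983 = 0.2148.
Q·(S₀ − S) = 500 × (667 − 1.46) × 10⁻³ = 332.8 kg/d removed.
Net biomass production P_X = Y_obs × Q·(S₀ − S) = 0.2148 × 332.8 = 71.48 kg VSS/d.

P_X ≈ 71.5 kg VSS/d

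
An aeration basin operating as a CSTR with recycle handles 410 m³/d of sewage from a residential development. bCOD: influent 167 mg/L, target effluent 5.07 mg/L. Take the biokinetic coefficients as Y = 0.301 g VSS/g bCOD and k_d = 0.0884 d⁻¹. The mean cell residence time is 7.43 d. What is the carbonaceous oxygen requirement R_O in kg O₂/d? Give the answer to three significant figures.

The observed yield is Y_obs = Y/(1 + k_d·θ_c) = 0.301 / (1 + 0.0884 × 7.43) = 0.301 / 1.657 = 0.1817 g VSS per g bCOD removed.
Mass of bCOD removed per day: Q(S₀ − S) = 410 × 161.9 g/m³ = 66.39 kg/d.
Biomass synthesised: P_X = Y_obs × 66.39 = 12.06 kg VSS/d.
R_O = Q·(S₀ − S) − 1.42·P_X = 66.39 − 1.42 × 12.06 = 49.26 kg O₂/d.

R_O ≈ 49.3 kg O₂/d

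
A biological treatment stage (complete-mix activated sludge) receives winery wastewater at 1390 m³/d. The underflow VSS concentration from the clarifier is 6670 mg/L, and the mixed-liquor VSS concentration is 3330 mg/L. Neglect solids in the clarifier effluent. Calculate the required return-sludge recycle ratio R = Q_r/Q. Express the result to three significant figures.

Solids balance on the clarifier gives (1+R)X = R·X_r, so R = X/(X_r − X) = 3330 / (6670 − 3330) = 0.9970.

R ≈ 0.997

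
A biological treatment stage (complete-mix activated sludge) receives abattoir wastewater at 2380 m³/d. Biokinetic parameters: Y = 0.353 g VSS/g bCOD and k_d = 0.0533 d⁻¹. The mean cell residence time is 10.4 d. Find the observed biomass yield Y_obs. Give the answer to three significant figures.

Y_obs ≈ 0.227 g VSS/g bCOD

The observed yield is Y_obs = Y/(1 + k_d·θ_c) = 0.353 / (1 + 0.0533 × 10.4) = 0.353 / 1.554 = 0.2271 g VSS per g bCOD removed.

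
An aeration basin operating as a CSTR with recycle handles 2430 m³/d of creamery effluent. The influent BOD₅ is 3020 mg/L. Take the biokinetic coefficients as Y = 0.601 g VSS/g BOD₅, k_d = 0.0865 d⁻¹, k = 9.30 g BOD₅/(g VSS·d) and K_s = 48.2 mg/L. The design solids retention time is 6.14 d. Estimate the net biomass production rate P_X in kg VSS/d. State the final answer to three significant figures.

For a completely mixed reactor with recycle the Lawrence–McCarty relation gives S = K_s·(1 + k_d·θ_c) / [θ_c·(Y·k − k_d) − 1] = 48.2 × (1 + 0.0865 × 6.14) / [6.14 × (0.601 × 9.30 − 0.0865) − 1] = 73.80 / 32.79 = 2.251 mg/L.
Y_obs = Y / (1 + k_d θ_c) = 0.601 / (1 + 0.0865 × 6.14) = 0.601 / 1.531 = 0.3925.
Q·(S₀ − S) = 2430 × (3020 − 2.25) × 10⁻³ = 7333 kg/d removed.
So the net sludge growth is P_X = 0.3925 × 7333 = 2878 kg VSS/d.

P_X ≈ 2880 kg VSS/d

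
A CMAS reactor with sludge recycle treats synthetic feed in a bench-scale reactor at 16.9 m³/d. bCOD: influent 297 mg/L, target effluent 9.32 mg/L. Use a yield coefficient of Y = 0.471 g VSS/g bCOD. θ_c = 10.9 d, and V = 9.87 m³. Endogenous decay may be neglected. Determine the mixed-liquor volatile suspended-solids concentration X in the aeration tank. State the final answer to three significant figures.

X ≈ 2530 mg/L

Without decay, X = Y Q (S₀−S) θ_c / V = 0.471 × 16.9 × (297 − 9.32) × 10.9 / 9.87 = 2529 mg/L.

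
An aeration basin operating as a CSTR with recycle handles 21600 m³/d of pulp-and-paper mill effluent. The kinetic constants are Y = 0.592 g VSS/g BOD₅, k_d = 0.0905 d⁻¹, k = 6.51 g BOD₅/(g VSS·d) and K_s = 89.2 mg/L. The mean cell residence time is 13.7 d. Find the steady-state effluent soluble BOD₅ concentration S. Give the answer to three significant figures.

S ≈ 3.95 mg/L

For a completely mixed reactor with recycle the Lawrence–McCarty relation gives S = K_s·(1 + k_d·θ_c) / [θ_c·(Y·k − k_d) − 1] = 89.2 × (1 + 0.0905 × 13.7) / [13.7 × (0.592 × 6.51 − 0.0905) − 1] = 199.8 / 50.56 = 3.952 mg/L.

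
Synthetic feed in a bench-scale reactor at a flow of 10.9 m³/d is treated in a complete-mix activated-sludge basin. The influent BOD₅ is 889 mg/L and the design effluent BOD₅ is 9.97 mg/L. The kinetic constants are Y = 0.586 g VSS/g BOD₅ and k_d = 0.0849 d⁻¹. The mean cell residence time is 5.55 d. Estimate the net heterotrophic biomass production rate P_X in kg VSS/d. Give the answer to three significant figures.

P_X ≈ 3.82 kg VSS/d

The observed yield is Y_obs = Y/(1 + k_d·θ_c) = 0.586 / (1 + 0.0849 × 5.55) = 0.586 / 1.471 = 0.3983 g VSS per g BOD₅ removed.
Substrate removed = Q·(S₀ − S) = 10.9 m³/d × (889 − 9.97) g/m³ = 9.58×10^3 g/d = 9.581 kg/d.
So the net sludge growth is P_X = 0.3983 × 9.581 = 3.816 kg VSS/d.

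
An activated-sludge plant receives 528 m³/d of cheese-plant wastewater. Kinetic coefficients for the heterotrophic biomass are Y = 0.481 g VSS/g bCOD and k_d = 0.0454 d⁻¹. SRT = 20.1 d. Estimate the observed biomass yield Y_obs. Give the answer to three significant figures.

Observed yield with endogenous decay: Y_obs = Y / (1 + k_d·θ_c) = 0.481 / (1 + 0.0454 × 20.1) = 0.481 / 1.913 = 0.2515 g VSS/g bCOD.

Y_obs ≈ 0.251 g VSS/g bCOD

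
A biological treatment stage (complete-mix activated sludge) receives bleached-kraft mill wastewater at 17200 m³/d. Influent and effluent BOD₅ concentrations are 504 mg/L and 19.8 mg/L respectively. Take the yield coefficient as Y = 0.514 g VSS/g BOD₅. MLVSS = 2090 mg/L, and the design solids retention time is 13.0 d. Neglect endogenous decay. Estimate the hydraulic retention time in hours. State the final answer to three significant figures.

With k_d = 0 the design equation reduces to V = Y Q (S₀−S) θ_c / X = 0.514 × 17200 × (504 − 19.8) × 13.0 / 2090 = 26626 m³.
Hydraulic retention time τ = V/Q = 26626 / 17200 = 1.548 d = 37.15 h.

τ ≈ 37.2 h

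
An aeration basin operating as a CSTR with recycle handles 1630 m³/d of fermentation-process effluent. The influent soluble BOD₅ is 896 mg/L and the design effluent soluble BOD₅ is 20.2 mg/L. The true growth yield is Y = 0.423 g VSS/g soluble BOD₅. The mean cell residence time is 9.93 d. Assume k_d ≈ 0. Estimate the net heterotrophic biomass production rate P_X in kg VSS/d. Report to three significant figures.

With endogenous decay neglected, the observed yield equals the true yield: Y_obs = Y = 0.423 g VSS/g soluble BOD₅.
Substrate removed = Q·(S₀ − S) = 1630 m³/d × (896 − 20.2) g/m³ = 1.43×10^6 g/d = 1428 kg/d.
So the net sludge growth is P_X = 0.4230 × 1428 = 603.9 kg VSS/d.

P_X ≈ 604 kg VSS/d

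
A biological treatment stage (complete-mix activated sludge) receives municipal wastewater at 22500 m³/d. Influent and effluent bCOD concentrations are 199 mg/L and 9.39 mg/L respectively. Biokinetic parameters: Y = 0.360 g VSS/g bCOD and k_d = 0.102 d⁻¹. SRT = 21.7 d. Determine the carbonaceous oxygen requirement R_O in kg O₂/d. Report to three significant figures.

The observed yield is Y_obs = Y/(1 + k_d·θ_c) = 0.360 / (1 + 0.102 × 21.7) = 0.360 / 3.213 = 0.1120 g VSS per g bCOD removed.
Q·(S₀ − S) = 22500 × (199 − 9.39) × 10⁻³ = 4266 kg/d removed.
Net sludge production P_X = 0.1120 × 4266 = 477.9 kg VSS/d.
R_O = Q·ΔS − 1.42 P_X = 4266 − 678.7 = 3588 kg O₂/d.

R_O ≈ 3590 kg O₂/d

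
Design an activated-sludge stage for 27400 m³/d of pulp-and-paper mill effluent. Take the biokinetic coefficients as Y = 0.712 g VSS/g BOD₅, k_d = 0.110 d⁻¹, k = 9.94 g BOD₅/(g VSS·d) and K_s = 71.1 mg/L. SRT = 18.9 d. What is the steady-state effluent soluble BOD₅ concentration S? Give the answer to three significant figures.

S ≈ 1.68 mg/L

From the Monod/SRT balance for a CMAS, S = K_s·(1+k_d θ_c)/[θ_c·(Y k − k_d) − 1] = 71.1 × (1 + 0.110 × 18.9) / [18.9 × (0.712 × 9.94 − 0.110) − 1] = 218.9 / 130.7 = 1.675 mg/L.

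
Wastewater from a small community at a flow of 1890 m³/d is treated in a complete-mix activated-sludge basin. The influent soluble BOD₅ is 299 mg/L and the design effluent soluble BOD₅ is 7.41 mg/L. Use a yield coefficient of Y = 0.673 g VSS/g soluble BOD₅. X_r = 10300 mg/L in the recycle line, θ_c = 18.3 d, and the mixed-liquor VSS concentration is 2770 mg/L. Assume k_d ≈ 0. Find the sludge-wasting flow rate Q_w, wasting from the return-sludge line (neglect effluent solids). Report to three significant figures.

Q_w ≈ 36.0 m³/d

Biomass mass balance (decay neglected): V·X = Y·Q·(S₀ − S)·θ_c, so V = 0.673 × 1890 × (299 − 7.41) × 18.3 / 2770 = 2450 m³.
Wasting from the return line (neglecting effluent solids): Q_w = V·X / (θ_c·X_r) = 2450 × 2770 / (18.3 × 10300) = 36.01 m³/d.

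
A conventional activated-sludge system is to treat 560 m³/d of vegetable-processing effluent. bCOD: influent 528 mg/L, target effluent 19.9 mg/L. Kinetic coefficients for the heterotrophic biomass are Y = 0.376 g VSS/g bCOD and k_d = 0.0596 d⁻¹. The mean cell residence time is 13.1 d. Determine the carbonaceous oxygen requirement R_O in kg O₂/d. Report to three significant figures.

R_O ≈ 199 kg O₂/d

The observed yield is Y_obs = Y/(1 + k_d·θ_c) = 0.376 / (1 + 0.0596 × 13.1) = 0.376 / 1.781 = 0.2111 g VSS per g bCOD removed.
ΔS = 528 − 19.9 = 508.1 mg/L, so the substrate removal rate is 560 × 508.1/1000 = 284.5 kg bCOD/d.
Biomass synthesised: P_X = Y_obs × 284.5 = 60.08 kg VSS/d.
R_O = Q·ΔS − 1.42 P_X = 284.5 − 85.31 = 199.2 kg O₂/d.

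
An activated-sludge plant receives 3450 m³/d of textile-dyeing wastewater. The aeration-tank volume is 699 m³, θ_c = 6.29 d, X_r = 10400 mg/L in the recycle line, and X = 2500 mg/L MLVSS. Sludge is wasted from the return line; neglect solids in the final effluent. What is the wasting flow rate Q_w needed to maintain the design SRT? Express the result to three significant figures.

Q_w ≈ 26.7 m³/d

Q_w = (V·X)/(θ_c X_r) = 699.0 × 2500 / (6.29 × 10400) = 26.71 m³/d.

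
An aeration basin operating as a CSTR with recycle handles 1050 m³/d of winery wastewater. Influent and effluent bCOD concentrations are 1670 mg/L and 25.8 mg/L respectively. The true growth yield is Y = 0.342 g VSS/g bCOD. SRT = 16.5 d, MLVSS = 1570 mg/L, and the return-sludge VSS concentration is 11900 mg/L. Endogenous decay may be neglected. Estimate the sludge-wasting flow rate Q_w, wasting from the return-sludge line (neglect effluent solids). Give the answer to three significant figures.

V·X = Y·Q·ΔS·θ_c gives V = 0.342 × 1050 × (1670 − 25.8) × 16.5 / 1570 = 6205 m³.
Wasting from the return line (neglecting effluent solids): Q_w = V·X / (θ_c·X_r) = 6205 × 1570 / (16.5 × 11900) = 49.62 m³/d.

Q_w ≈ 49.6 m³/d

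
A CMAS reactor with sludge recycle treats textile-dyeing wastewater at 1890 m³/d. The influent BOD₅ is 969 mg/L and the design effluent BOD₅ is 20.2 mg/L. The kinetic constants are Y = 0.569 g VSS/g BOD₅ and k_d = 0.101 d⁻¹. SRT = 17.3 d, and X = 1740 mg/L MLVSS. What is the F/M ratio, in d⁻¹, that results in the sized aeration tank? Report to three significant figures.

Steady-state biomass mass balance: V·X·(1 + k_d·θ_c) = Y·Q·(S₀ − S)·θ_c, so V = 0.569 × 1890 × (969 − 20.2) × 17.3 / [1740 × (1 + 0.101 × 17.3)] = 1.77×10^7 / 4780 = 3693 m³.
Food-to-microorganism ratio F/M = Q S₀ / (V X) = 1890 × 969 / (3693 × 1740) = 0.2850 d⁻¹.

F/M ≈ 0.285 d⁻¹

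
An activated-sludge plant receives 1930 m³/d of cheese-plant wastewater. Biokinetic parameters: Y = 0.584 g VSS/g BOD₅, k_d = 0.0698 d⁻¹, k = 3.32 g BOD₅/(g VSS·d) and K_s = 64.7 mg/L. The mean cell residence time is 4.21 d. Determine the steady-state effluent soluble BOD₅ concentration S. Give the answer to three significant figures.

Effluent substrate depends only on kinetics and SRT: S = K_s(1 + k_d θ_c) / [θ_c(Yk − k_d) − 1] = 64.7 × (1 + 0.0698 × 4.21) / [4.21 × (0.584 × 3.32 − 0.0698) − 1] = 83.71 / 6.869 = 12.19 mg/L.

S ≈ 12.2 mg/L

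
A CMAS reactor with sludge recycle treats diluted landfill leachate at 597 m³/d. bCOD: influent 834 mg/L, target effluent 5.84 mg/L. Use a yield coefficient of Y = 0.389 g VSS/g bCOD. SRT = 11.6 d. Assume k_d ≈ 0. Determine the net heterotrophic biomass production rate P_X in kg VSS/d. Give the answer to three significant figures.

P_X ≈ 192 kg VSS/d

Since k_d ≈ 0, Y_obs = Y = 0.389 g VSS/g bCOD.
Mass of bCOD removed per day: Q(S₀ − S) = 597 × 828.2 g/m³ = 494.4 kg/d.
Net biomass production P_X = Y_obs × Q·(S₀ − S) = 0.3890 × 494.4 = 192.3 kg VSS/d.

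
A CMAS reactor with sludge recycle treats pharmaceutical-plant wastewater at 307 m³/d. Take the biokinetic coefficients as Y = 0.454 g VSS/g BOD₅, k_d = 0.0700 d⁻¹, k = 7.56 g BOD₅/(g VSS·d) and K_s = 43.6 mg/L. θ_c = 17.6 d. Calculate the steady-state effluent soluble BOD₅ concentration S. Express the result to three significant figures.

Effluent substrate depends only on kinetics and SRT: S = K_s(1 + k_d θ_c) / [θ_c(Yk − k_d) − 1] = 43.6 × (1 + 0.0700 × 17.6) / [17.6 × (0.454 × 7.56 − 0.0700) − 1] = 97.32 / 58.18 = 1.673 mg/L.

S ≈ 1.67 mg/L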